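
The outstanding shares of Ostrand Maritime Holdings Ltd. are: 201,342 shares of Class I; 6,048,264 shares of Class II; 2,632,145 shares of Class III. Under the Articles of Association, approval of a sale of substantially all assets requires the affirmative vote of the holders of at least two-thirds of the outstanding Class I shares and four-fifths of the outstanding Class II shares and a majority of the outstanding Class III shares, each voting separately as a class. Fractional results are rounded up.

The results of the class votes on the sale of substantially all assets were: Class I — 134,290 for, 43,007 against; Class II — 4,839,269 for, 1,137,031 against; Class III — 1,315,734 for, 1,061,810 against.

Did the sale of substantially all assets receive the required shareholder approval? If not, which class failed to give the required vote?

Not approved — the Class III shares did not give the required vote.

Class I: 2/3 of 201342 = 134228; 134,228 required, 134,290 in favor — approved.
Class II: 4/5 of 6048264 = 4838611.20, rounded up to 4838612; 4,838,612 required, 4,839,269 in favor — approved.
Class III: a majority of 2632145 is 1316073; 1,316,073 required, 1,315,734 in favor — not approved.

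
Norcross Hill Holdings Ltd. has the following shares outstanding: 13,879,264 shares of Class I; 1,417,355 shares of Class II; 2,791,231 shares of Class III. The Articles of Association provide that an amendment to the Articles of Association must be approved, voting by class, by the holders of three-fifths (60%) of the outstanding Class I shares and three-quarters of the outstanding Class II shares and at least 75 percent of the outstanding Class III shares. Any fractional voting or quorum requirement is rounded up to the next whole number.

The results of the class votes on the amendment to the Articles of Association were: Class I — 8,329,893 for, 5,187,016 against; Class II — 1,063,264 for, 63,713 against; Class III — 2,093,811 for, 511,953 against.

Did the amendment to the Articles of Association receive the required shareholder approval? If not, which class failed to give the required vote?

Approved — every class gave the required vote.

Class I: 3/5 of 13879264 = 8327558.40, rounded up to 8327559; 8,327,559 required, 8,329,893 in favor — approved.
Class II: 3/4 of 1417355 = 1063016.25, rounded up to 1063017; 1,063,017 required, 1,063,264 in favor — approved.
Class III: 3/4 of 2791231 = 2093423.25, rounded up to 2093424; 2,093,424 required, 2,093,811 in favor — approved.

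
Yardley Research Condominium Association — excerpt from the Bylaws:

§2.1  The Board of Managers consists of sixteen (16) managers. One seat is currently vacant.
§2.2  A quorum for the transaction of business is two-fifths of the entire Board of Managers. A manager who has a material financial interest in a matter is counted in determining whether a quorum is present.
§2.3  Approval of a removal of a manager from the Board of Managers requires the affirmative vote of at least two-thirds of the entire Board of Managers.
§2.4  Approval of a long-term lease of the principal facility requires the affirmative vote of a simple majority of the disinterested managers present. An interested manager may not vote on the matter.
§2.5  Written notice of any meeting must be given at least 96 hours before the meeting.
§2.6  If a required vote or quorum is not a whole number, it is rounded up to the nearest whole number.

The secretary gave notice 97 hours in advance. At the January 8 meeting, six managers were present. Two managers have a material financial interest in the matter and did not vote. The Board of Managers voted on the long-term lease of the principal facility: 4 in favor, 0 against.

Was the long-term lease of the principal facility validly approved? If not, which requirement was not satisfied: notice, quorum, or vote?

Invalid — quorum requirement not satisfied.

Notice: 97 hours given; 96 required (97 ≥ 96). Satisfied.
Quorum: 6 present (interested managers count toward quorum); quorum is 7. Not satisfied.
Vote: the long-term lease of the principal facility requires a majority of the disinterested managers present (6 − 2 = 4). A majority of 4 is 3, so 3 affirmative votes are needed; 4 voted in favor. Satisfied. (Moot — without a quorum no business can be validly transacted.)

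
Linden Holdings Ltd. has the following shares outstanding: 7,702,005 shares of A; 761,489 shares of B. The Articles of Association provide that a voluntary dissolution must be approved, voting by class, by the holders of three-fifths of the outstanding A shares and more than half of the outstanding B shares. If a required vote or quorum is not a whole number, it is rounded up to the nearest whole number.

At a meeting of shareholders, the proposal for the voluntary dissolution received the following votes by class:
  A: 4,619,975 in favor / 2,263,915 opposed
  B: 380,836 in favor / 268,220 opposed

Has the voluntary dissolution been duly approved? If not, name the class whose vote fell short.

Not approved — the A shares did not give the required vote.

A: 3/5 of 7702005 = 4621203; 4,621,203 required, 4,619,975 in favor — not approved.
B: a majority of 761489 is 380745; 380,745 required, 380,836 in favor — approved.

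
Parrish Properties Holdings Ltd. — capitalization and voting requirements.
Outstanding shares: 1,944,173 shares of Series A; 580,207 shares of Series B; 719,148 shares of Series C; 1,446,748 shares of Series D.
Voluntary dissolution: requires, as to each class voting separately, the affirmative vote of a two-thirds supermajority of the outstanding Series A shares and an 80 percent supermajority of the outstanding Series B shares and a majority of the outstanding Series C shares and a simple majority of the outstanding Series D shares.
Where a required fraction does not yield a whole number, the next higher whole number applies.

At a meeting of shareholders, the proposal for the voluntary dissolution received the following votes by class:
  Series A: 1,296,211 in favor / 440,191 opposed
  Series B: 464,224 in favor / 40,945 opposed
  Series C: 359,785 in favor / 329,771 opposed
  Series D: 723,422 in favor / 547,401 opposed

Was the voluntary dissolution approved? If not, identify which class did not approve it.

Approved — every class gave the required vote.

Series A: 2/3 of 1944173 = 1296115.33, rounded up to 1296116; 1,296,116 required, 1,296,211 in favor — approved.
Series B: 4/5 of 580207 = 464165.60, rounded up to 464166; 464,166 required, 464,224 in favor — approved.
Series C: a majority of 719148 is 359575; 359,575 required, 359,785 in favor — approved.
Series D: a majority of 1446748 is 723375; 723,375 required, 723,422 in favor — approved.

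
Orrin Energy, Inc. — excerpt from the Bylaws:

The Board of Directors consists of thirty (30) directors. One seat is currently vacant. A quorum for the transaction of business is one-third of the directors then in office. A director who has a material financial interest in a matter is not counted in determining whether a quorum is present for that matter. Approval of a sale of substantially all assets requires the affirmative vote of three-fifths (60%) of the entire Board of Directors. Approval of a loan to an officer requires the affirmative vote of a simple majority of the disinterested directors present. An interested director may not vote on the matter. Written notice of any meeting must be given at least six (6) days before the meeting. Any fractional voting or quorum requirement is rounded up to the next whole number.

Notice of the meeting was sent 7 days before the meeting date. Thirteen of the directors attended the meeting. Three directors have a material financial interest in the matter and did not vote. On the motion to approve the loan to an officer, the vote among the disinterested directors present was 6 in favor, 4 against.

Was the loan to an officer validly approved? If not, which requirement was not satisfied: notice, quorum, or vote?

Valid — all requirements satisfied.

Notice: 7 days given; 6 required (7 ≥ 6). Satisfied.
Quorum: 13 present, but the 3 interested directors do not count, leaving 10. Quorum is 10. Satisfied.
Vote: the loan to an officer requires a majority of the disinterested directors present (13 − 3 = 10). A majority of 10 is 6, so 6 affirmative votes are needed; 6 voted in favor. Satisfied.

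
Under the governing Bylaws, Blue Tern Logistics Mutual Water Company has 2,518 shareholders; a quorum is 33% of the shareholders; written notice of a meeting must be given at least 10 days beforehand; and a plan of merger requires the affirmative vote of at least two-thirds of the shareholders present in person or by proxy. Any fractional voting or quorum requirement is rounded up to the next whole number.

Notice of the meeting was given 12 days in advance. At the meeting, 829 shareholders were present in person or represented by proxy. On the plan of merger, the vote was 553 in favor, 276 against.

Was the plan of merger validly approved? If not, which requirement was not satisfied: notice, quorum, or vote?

Invalid — quorum requirement not satisfied.

Notice: 12 days given; 10 required. Satisfied.
Quorum: 33% of 2,518 = 830.94, rounded up to 831; 829 present. Not satisfied.
Vote: requires two-thirds of those present (829); 2/3 of 829 = 552.67, rounded up to 553, so 553 needed; 553 in favor. Satisfied.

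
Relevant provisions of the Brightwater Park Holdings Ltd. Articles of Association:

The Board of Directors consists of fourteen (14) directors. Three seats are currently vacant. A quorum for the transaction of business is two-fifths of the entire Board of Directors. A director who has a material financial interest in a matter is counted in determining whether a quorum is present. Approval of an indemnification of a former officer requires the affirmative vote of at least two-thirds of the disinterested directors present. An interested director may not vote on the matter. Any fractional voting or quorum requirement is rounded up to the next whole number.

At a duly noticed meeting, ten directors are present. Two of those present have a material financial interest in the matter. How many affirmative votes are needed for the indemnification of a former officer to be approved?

The indemnification of a former officer requires two-thirds of the disinterested directors present (10 − 2 = 8).
2/3 of 8 = 5.33, rounded up to 6.

6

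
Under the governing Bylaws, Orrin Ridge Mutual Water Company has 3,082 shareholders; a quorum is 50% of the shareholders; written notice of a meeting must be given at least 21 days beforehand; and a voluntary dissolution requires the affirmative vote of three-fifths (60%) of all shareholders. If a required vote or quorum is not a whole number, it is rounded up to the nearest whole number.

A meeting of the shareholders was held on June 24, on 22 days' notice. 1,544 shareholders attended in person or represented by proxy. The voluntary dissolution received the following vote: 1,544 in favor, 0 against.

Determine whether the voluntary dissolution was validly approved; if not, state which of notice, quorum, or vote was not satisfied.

Invalid — vote requirement not satisfied.

Notice: 22 days given; 21 required. Satisfied.
Quorum: 50% of 3,082 = 1,541; 1,544 present. Satisfied.
Vote: requires three-fifths of all shareholders (3,082); 3/5 of 3082 = 1849.20, rounded up to 1850, so 1,850 needed; 1,544 in favor. Not satisfied.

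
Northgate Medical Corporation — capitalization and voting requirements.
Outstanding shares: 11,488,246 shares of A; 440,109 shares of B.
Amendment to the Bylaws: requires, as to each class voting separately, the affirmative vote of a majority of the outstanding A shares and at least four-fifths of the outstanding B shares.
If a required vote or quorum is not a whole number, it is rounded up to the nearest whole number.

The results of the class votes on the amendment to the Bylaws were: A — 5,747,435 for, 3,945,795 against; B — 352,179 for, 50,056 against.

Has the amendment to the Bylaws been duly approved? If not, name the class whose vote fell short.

A: a majority of 11488246 is 5744124; 5,744,124 required, 5,747,435 in favor — approved.
B: 4/5 of 440109 = 352087.20, rounded up to 352088; 352,088 required, 352,179 in favor — approved.

Approved — every class gave the required vote.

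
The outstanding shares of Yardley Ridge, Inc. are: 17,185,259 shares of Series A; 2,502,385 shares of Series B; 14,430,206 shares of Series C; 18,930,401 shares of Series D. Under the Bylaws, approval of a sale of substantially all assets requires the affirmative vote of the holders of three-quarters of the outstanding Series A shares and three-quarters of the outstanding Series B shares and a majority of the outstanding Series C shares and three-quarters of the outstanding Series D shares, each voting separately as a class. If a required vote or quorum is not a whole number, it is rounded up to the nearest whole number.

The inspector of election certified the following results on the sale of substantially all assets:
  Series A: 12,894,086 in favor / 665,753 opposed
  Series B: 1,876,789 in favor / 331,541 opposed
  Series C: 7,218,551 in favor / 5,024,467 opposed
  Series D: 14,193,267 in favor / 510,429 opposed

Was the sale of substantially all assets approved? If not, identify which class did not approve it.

Series A: 3/4 of 17185259 = 12888944.25, rounded up to 12888945; 12,888,945 required, 12,894,086 in favor — approved.
Series B: 3/4 of 2502385 = 1876788.75, rounded up to 1876789; 1,876,789 required, 1,876,789 in favor — approved.
Series C: a majority of 14430206 is 7215104; 7,215,104 required, 7,218,551 in favor — approved.
Series D: 3/4 of 18930401 = 14197800.75, rounded up to 14197801; 14,197,801 required, 14,193,267 in favor — not approved.

Not approved — the Series D shares did not give the required vote.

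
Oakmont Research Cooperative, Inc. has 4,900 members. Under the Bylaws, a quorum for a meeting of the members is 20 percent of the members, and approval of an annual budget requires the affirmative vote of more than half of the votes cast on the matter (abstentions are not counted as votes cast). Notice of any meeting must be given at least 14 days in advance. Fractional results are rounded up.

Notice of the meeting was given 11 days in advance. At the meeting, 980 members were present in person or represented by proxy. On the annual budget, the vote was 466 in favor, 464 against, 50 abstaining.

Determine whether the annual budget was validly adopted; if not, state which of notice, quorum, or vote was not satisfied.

Notice: 11 days given; 14 required. Not satisfied.
Quorum: 20% of 4,900 = 980; 980 present. Satisfied.
Vote: requires a majority of the votes cast (980 − 50 abstaining = 930); a majority of 930 is 466, so 466 needed; 466 in favor. Satisfied.

Invalid — notice requirement not satisfied.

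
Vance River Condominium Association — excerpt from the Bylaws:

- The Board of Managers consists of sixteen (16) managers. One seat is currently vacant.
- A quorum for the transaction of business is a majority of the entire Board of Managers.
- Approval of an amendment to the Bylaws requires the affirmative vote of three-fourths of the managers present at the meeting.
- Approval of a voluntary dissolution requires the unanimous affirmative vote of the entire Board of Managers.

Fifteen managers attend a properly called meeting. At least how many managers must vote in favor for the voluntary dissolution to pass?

The voluntary dissolution requires the unanimous vote of the entire Board of Managers (16).
Unanimous means all 16.
(Only 15 can vote, so the voluntary dissolution cannot pass at this meeting, but the required vote is still 16.)

16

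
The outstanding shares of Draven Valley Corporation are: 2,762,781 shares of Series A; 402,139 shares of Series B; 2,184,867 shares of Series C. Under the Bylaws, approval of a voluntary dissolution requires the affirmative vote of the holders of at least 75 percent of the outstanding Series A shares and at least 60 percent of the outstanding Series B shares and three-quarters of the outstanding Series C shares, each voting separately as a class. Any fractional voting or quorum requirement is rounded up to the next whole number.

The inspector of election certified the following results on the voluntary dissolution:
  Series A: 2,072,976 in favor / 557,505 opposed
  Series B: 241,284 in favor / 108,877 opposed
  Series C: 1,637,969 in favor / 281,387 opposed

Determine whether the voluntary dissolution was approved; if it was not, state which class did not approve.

Series A: 3/4 of 2762781 = 2072085.75, rounded up to 2072086; 2,072,086 required, 2,072,976 in favor — approved.
Series B: 3/5 of 402139 = 241283.40, rounded up to 241284; 241,284 required, 241,284 in favor — approved.
Series C: 3/4 of 2184867 = 1638650.25, rounded up to 1638651; 1,638,651 required, 1,637,969 in favor — not approved.

Not approved — the Series C shares did not give the required vote.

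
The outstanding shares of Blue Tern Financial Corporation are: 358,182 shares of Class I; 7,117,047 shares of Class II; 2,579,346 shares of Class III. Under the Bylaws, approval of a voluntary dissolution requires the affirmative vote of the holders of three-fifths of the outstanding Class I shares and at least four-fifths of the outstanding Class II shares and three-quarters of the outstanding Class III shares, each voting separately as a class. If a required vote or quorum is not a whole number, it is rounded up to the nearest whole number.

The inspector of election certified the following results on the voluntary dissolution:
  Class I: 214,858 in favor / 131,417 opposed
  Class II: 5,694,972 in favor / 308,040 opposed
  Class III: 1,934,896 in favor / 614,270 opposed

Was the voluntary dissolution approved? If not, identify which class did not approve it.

Class I: 3/5 of 358182 = 214909.20, rounded up to 214910; 214,910 required, 214,858 in favor — not approved.
Class II: 4/5 of 7117047 = 5693637.60, rounded up to 5693638; 5,693,638 required, 5,694,972 in favor — approved.
Class III: 3/4 of 2579346 = 1934509.50, rounded up to 1934510; 1,934,510 required, 1,934,896 in favor — approved.

Not approved — the Class I shares did not give the required vote.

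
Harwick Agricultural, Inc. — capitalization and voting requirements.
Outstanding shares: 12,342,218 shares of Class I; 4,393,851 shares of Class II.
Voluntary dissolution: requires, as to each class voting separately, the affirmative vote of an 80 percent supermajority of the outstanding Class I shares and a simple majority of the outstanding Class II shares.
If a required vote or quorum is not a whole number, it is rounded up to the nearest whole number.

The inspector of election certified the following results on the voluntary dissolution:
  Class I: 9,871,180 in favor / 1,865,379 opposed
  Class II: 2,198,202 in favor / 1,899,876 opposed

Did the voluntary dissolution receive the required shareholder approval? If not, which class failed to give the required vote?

Not approved — the Class I shares did not give the required vote.

Class I: 4/5 of 12342218 = 9873774.40, rounded up to 9873775; 9,873,775 required, 9,871,180 in favor — not approved.
Class II: a majority of 4393851 is 2196926; 2,196,926 required, 2,198,202 in favor — approved.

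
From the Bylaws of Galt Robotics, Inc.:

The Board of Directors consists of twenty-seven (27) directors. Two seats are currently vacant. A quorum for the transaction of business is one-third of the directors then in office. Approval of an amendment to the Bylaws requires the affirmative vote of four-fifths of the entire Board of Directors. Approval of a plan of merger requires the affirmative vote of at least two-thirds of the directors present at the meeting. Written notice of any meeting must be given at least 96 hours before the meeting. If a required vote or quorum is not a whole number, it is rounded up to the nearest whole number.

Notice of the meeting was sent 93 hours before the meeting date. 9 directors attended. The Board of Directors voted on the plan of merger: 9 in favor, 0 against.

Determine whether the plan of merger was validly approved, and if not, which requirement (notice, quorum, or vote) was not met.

Invalid — notice requirement not satisfied.

Notice: 93 hours given; 96 required (93 < 96). Not satisfied.
Quorum: 9 present; quorum is 9. Satisfied.
Vote: the plan of merger requires two-thirds of the directors present (9). 2/3 of 9 = 6, so 6 affirmative votes are needed; 9 voted in favor. Satisfied.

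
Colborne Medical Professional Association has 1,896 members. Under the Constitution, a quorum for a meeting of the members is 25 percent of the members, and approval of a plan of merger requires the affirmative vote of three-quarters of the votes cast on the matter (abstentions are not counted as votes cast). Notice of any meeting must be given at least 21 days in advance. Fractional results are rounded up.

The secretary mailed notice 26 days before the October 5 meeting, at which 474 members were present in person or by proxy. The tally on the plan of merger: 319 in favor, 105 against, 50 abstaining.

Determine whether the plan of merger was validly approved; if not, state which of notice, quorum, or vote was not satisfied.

Notice: 26 days given; 21 required. Satisfied.
Quorum: 25% of 1,896 = 474; 474 present. Satisfied.
Vote: requires three-fourths of the votes cast (474 − 50 abstaining = 424); 3/4 of 424 = 318, so 318 needed; 319 in favor. Satisfied.

Valid — all requirements satisfied.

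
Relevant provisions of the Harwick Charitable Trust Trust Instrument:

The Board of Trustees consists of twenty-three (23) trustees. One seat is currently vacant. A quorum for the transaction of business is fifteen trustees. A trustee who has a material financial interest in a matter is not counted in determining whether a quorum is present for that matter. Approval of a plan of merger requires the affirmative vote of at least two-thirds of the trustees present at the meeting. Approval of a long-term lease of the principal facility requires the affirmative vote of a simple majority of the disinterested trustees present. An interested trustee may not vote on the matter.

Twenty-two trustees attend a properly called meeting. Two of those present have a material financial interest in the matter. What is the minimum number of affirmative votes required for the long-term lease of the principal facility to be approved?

The long-term lease of the principal facility requires a majority of the disinterested trustees present (22 − 2 = 20).
A majority of 20 is 11.

11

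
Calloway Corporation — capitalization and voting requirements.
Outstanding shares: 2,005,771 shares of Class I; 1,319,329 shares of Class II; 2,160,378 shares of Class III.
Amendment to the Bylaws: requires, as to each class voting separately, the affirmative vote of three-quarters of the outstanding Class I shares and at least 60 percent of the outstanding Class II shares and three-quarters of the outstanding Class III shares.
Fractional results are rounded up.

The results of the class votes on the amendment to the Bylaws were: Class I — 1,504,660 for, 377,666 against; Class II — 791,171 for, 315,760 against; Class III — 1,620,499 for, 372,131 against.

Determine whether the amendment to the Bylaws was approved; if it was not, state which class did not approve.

Not approved — the Class II shares did not give the required vote.

Class I: 3/4 of 2005771 = 1504328.25, rounded up to 1504329; 1,504,329 required, 1,504,660 in favor — approved.
Class II: 3/5 of 1319329 = 791597.40, rounded up to 791598; 791,598 required, 791,171 in favor — not approved.
Class III: 3/4 of 2160378 = 1620283.50, rounded up to 1620284; 1,620,284 required, 1,620,499 in favor — approved.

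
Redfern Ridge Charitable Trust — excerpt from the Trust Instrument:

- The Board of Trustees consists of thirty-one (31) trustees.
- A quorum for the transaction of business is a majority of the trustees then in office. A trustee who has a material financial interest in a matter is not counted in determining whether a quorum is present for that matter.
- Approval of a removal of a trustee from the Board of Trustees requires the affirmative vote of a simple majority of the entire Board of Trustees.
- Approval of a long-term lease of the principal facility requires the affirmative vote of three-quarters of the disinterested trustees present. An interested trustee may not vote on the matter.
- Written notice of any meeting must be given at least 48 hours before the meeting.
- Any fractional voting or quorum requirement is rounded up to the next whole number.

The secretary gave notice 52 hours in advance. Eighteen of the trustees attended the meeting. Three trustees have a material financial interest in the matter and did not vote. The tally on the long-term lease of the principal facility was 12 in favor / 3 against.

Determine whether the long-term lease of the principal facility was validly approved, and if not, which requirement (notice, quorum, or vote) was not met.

Notice: 52 hours given; 48 required (52 ≥ 48). Satisfied.
Quorum: 18 present, but the 3 interested trustees do not count, leaving 15. Quorum is 16. Not satisfied.
Vote: the long-term lease of the principal facility requires three-fourths of the disinterested trustees present (18 − 3 = 15). 3/4 of 15 = 11.25, rounded up to 12, so 12 affirmative votes are needed; 12 voted in favor. Satisfied. (Moot — without a quorum no business can be validly transacted.)

Invalid — quorum requirement not satisfied.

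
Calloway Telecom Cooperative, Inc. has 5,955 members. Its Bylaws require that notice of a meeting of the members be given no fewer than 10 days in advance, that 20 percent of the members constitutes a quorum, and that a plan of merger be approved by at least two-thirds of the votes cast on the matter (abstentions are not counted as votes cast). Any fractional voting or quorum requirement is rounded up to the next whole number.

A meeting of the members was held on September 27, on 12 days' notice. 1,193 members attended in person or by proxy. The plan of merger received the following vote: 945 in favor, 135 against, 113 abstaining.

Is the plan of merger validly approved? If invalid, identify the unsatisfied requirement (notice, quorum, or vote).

Valid — all requirements satisfied.

Notice: 12 days given; 10 required. Satisfied.
Quorum: 20% of 5,955 = 1,191; 1,193 present. Satisfied.
Vote: requires two-thirds of the votes cast (1,193 − 113 abstaining = 1,080); 2/3 of 1080 = 720, so 720 needed; 945 in favor. Satisfied.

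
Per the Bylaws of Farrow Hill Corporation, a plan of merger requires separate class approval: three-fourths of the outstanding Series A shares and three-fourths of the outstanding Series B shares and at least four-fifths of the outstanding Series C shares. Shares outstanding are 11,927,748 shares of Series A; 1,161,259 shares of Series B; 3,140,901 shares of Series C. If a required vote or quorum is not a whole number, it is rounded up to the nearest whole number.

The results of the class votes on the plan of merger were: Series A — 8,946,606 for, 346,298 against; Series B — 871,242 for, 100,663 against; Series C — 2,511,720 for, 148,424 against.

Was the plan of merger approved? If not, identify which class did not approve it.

Series A: 3/4 of 11927748 = 8945811; 8,945,811 required, 8,946,606 in favor — approved.
Series B: 3/4 of 1161259 = 870944.25, rounded up to 870945; 870,945 required, 871,242 in favor — approved.
Series C: 4/5 of 3140901 = 2512720.80, rounded up to 2512721; 2,512,721 required, 2,511,720 in favor — not approved.

Not approved — the Series C shares did not give the required vote.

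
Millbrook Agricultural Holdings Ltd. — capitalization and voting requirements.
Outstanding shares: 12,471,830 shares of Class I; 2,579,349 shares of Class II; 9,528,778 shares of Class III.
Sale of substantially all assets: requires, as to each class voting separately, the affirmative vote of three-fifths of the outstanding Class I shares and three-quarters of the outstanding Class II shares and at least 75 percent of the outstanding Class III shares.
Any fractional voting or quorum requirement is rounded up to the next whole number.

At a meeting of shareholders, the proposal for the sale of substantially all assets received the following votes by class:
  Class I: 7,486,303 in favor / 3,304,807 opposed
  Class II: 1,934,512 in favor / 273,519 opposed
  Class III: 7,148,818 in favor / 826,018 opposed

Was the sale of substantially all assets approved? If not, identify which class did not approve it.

Approved — every class gave the required vote.

Class I: 3/5 of 12471830 = 7483098; 7,483,098 required, 7,486,303 in favor — approved.
Class II: 3/4 of 2579349 = 1934511.75, rounded up to 1934512; 1,934,512 required, 1,934,512 in favor — approved.
Class III: 3/4 of 9528778 = 7146583.50, rounded up to 7146584; 7,146,584 required, 7,148,818 in favor — approved.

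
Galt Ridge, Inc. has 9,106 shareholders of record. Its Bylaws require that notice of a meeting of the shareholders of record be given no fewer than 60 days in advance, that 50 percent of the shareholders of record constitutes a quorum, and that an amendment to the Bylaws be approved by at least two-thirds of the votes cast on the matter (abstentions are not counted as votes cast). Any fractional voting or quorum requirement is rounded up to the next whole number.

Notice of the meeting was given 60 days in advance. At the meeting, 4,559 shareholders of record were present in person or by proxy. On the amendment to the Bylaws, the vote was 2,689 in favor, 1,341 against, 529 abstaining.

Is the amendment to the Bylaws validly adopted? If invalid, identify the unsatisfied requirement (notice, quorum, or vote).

Valid — all requirements satisfied.

Notice: 60 days given; 60 required. Satisfied.
Quorum: 50% of 9,106 = 4,553; 4,559 present. Satisfied.
Vote: requires two-thirds of the votes cast (4,559 − 529 abstaining = 4,030); 2/3 of 4030 = 2686.67, rounded up to 2687, so 2,687 needed; 2,689 in favor. Satisfied.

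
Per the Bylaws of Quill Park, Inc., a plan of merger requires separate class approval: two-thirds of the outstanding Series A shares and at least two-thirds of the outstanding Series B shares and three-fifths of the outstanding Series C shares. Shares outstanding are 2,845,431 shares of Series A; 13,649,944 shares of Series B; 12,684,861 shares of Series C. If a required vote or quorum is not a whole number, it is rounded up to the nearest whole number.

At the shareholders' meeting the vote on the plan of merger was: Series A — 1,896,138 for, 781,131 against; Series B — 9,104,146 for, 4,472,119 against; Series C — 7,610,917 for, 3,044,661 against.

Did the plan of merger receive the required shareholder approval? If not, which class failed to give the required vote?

Series A: 2/3 of 2845431 = 1896954; 1,896,954 required, 1,896,138 in favor — not approved.
Series B: 2/3 of 13649944 = 9099962.67, rounded up to 9099963; 9,099,963 required, 9,104,146 in favor — approved.
Series C: 3/5 of 12684861 = 7610916.60, rounded up to 7610917; 7,610,917 required, 7,610,917 in favor — approved.

Not approved — the Series A shares did not give the required vote.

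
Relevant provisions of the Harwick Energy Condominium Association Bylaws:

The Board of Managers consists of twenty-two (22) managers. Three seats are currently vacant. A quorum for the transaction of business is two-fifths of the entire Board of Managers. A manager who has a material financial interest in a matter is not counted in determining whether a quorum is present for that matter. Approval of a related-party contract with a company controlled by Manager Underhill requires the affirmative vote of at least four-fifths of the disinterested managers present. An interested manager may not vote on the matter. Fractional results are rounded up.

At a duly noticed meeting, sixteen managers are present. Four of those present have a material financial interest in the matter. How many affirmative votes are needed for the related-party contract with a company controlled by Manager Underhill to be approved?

The related-party contract with a company controlled by Manager Underhill requires four-fifths of the disinterested managers present (16 − 4 = 12).
4/5 of 12 = 9.60, rounded up to 10.

10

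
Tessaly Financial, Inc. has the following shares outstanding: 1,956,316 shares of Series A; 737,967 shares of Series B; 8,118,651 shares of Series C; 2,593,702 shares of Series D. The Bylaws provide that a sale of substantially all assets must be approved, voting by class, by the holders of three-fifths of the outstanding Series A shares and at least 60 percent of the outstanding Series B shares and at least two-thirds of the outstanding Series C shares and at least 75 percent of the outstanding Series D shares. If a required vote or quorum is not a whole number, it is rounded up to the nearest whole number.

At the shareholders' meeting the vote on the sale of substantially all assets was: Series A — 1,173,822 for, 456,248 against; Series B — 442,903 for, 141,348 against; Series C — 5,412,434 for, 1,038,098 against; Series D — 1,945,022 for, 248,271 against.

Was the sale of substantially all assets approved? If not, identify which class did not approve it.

Not approved — the Series D shares did not give the required vote.

Series A: 3/5 of 1956316 = 1173789.60, rounded up to 1173790; 1,173,790 required, 1,173,822 in favor — approved.
Series B: 3/5 of 737967 = 442780.20, rounded up to 442781; 442,781 required, 442,903 in favor — approved.
Series C: 2/3 of 8118651 = 5412434; 5,412,434 required, 5,412,434 in favor — approved.
Series D: 3/4 of 2593702 = 1945276.50, rounded up to 1945277; 1,945,277 required, 1,945,022 in favor — not approved.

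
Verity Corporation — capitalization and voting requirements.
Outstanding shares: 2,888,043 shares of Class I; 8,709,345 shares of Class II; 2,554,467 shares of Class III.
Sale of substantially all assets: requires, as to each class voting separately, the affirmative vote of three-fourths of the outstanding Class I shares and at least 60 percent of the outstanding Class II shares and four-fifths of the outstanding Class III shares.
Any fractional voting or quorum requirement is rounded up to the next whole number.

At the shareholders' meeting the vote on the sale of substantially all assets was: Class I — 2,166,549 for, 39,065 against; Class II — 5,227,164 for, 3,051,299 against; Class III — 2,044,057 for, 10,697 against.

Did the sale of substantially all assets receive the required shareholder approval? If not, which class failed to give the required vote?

Approved — every class gave the required vote.

Class I: 3/4 of 2888043 = 2166032.25, rounded up to 2166033; 2,166,033 required, 2,166,549 in favor — approved.
Class II: 3/5 of 8709345 = 5225607; 5,225,607 required, 5,227,164 in favor — approved.
Class III: 4/5 of 2554467 = 2043573.60, rounded up to 2043574; 2,043,574 required, 2,044,057 in favor — approved.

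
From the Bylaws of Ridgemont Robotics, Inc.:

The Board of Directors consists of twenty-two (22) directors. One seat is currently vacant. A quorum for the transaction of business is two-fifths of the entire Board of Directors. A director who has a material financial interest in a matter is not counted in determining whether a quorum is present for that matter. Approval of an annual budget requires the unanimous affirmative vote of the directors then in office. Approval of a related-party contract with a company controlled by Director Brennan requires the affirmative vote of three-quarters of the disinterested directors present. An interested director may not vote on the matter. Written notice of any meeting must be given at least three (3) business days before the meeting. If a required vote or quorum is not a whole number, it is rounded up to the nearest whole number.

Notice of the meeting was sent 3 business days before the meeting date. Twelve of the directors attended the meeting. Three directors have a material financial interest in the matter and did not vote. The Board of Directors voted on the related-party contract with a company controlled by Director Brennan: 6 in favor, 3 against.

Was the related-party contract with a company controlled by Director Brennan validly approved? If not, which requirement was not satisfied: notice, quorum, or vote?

Invalid — vote requirement not satisfied.

Notice: 3 business days given; 3 required (3 ≥ 3). Satisfied.
Quorum: 12 present, but the 3 interested directors do not count, leaving 9. Quorum is 9. Satisfied.
Vote: the related-party contract with a company controlled by Director Brennan requires three-fourths of the disinterested directors present (12 − 3 = 9). 3/4 of 9 = 6.75, rounded up to 7, so 7 affirmative votes are needed; 6 voted in favor. Not satisfied.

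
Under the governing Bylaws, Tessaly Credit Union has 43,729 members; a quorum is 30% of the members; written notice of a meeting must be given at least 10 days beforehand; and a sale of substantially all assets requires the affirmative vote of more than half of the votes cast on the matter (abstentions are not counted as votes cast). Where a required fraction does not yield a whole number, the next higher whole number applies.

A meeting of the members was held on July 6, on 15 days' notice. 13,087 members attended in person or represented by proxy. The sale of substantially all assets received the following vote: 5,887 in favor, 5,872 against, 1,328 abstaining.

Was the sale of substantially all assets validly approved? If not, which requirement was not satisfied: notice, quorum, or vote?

Invalid — quorum requirement not satisfied.

Notice: 15 days given; 10 required. Satisfied.
Quorum: 30% of 43,729 = 13,118.70, rounded up to 13,119; 13,087 present. Not satisfied.
Vote: requires a majority of the votes cast (13,087 − 1,328 abstaining = 11,759); a majority of 11759 is 5880, so 5,880 needed; 5,887 in favor. Satisfied.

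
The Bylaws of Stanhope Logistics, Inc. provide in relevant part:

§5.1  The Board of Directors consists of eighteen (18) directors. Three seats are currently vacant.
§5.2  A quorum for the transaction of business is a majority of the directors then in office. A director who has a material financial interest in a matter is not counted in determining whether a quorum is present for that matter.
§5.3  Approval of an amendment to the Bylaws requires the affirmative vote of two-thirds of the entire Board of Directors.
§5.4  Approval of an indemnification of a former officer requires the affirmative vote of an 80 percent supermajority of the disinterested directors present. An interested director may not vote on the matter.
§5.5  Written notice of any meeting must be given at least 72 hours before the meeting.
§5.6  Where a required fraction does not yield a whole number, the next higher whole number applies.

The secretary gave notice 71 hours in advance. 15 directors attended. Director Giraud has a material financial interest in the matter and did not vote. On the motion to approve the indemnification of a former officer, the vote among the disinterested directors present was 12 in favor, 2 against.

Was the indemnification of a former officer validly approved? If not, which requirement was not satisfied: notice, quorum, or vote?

Notice: 71 hours given; 72 required (71 < 72). Not satisfied.
Quorum: 15 present, but the 1 interested director does not count, leaving 14. Quorum is 8. Satisfied.
Vote: the indemnification of a former officer requires four-fifths of the disinterested directors present (15 − 1 = 14). 4/5 of 14 = 11.20, rounded up to 12, so 12 affirmative votes are needed; 12 voted in favor. Satisfied.

Invalid — notice requirement not satisfied.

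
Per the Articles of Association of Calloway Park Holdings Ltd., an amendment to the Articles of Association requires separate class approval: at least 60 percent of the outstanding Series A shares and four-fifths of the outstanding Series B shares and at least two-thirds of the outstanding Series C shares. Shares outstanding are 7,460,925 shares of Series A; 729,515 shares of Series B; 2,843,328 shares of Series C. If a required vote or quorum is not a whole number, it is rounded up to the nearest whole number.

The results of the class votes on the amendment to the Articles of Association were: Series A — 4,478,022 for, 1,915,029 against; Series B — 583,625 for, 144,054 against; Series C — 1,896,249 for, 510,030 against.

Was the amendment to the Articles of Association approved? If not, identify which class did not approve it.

Series A: 3/5 of 7460925 = 4476555; 4,476,555 required, 4,478,022 in favor — approved.
Series B: 4/5 of 729515 = 583612; 583,612 required, 583,625 in favor — approved.
Series C: 2/3 of 2843328 = 1895552; 1,895,552 required, 1,896,249 in favor — approved.

Approved — every class gave the required vote.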